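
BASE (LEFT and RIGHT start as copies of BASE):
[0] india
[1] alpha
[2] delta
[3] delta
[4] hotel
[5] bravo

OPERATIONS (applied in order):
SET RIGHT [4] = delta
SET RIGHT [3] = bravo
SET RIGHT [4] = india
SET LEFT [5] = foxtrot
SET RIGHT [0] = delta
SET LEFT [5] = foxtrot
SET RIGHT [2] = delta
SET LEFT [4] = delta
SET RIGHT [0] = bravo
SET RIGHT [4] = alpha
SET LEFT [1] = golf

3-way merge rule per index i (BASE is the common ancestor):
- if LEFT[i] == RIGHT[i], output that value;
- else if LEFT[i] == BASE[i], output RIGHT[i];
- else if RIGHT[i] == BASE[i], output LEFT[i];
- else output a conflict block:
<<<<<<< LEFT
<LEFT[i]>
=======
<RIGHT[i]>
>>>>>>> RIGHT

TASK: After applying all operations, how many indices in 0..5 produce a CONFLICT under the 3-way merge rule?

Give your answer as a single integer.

Final LEFT:  [india, golf, delta, delta, delta, foxtrot]
Final RIGHT: [bravo, alpha, delta, bravo, alpha, bravo]
i=0: L=india=BASE, R=bravo -> take RIGHT -> bravo
i=1: L=golf, R=alpha=BASE -> take LEFT -> golf
i=2: L=delta R=delta -> agree -> delta
i=3: L=delta=BASE, R=bravo -> take RIGHT -> bravo
i=4: BASE=hotel L=delta R=alpha all differ -> CONFLICT
i=5: L=foxtrot, R=bravo=BASE -> take LEFT -> foxtrot
Conflict count: 1

Answer: 1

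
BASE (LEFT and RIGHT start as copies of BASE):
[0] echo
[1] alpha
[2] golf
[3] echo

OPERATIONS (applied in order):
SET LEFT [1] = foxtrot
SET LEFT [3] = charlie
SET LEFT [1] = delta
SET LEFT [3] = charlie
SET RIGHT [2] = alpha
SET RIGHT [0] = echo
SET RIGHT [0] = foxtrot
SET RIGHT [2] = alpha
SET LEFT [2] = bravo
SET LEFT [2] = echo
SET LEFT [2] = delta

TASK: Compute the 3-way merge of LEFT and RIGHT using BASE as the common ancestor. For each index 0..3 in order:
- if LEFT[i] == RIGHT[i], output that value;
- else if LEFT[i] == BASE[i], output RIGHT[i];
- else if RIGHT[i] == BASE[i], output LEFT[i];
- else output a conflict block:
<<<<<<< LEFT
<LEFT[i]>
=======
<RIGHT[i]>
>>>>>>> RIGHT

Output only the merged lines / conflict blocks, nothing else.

Final LEFT:  [echo, delta, delta, charlie]
Final RIGHT: [foxtrot, alpha, alpha, echo]
i=0: L=echo=BASE, R=foxtrot -> take RIGHT -> foxtrot
i=1: L=delta, R=alpha=BASE -> take LEFT -> delta
i=2: BASE=golf L=delta R=alpha all differ -> CONFLICT
i=3: L=charlie, R=echo=BASE -> take LEFT -> charlie

Answer: foxtrot
delta
<<<<<<< LEFT
delta
=======
alpha
>>>>>>> RIGHT
charlie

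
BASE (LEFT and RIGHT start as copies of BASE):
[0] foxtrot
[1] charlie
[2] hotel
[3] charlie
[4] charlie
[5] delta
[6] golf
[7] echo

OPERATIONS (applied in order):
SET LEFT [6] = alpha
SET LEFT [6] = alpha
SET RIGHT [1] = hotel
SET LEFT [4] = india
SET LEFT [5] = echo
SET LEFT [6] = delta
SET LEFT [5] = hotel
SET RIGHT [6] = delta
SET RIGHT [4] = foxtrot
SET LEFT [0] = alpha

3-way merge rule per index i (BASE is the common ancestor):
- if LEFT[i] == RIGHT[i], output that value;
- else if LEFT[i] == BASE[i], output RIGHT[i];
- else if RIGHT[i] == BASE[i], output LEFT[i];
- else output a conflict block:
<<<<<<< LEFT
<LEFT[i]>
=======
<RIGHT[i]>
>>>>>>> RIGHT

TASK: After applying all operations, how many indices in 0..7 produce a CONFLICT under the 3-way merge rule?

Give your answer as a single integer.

Final LEFT:  [alpha, charlie, hotel, charlie, india, hotel, delta, echo]
Final RIGHT: [foxtrot, hotel, hotel, charlie, foxtrot, delta, delta, echo]
i=0: L=alpha, R=foxtrot=BASE -> take LEFT -> alpha
i=1: L=charlie=BASE, R=hotel -> take RIGHT -> hotel
i=2: L=hotel R=hotel -> agree -> hotel
i=3: L=charlie R=charlie -> agree -> charlie
i=4: BASE=charlie L=india R=foxtrot all differ -> CONFLICT
i=5: L=hotel, R=delta=BASE -> take LEFT -> hotel
i=6: L=delta R=delta -> agree -> delta
i=7: L=echo R=echo -> agree -> echo
Conflict count: 1

Answer: 1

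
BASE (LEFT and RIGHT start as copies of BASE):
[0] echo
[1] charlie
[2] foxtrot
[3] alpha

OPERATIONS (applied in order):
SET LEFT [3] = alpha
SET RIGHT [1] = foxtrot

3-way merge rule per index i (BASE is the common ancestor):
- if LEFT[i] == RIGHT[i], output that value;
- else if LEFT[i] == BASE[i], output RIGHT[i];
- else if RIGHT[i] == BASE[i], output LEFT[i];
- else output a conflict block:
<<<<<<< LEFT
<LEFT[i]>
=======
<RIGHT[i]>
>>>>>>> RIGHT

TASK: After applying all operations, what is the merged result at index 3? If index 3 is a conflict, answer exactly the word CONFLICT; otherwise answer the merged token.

Final LEFT:  [echo, charlie, foxtrot, alpha]
Final RIGHT: [echo, foxtrot, foxtrot, alpha]
i=0: L=echo R=echo -> agree -> echo
i=1: L=charlie=BASE, R=foxtrot -> take RIGHT -> foxtrot
i=2: L=foxtrot R=foxtrot -> agree -> foxtrot
i=3: L=alpha R=alpha -> agree -> alpha
Index 3 -> alpha

Answer: alpha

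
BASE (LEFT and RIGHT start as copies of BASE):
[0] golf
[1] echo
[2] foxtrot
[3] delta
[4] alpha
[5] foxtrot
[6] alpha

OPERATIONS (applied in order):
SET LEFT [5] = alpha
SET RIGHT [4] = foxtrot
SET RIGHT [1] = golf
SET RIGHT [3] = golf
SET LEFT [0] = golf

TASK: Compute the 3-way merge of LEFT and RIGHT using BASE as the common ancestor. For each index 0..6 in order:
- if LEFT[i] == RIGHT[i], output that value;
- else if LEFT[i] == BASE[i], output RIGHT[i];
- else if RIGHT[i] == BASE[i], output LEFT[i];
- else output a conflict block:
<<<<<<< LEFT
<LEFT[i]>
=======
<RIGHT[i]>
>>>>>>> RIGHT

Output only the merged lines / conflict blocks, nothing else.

Final LEFT:  [golf, echo, foxtrot, delta, alpha, alpha, alpha]
Final RIGHT: [golf, golf, foxtrot, golf, foxtrot, foxtrot, alpha]
i=0: L=golf R=golf -> agree -> golf
i=1: L=echo=BASE, R=golf -> take RIGHT -> golf
i=2: L=foxtrot R=foxtrot -> agree -> foxtrot
i=3: L=delta=BASE, R=golf -> take RIGHT -> golf
i=4: L=alpha=BASE, R=foxtrot -> take RIGHT -> foxtrot
i=5: L=alpha, R=foxtrot=BASE -> take LEFT -> alpha
i=6: L=alpha R=alpha -> agree -> alpha

Answer: golf
golf
foxtrot
golf
foxtrot
alpha
alpha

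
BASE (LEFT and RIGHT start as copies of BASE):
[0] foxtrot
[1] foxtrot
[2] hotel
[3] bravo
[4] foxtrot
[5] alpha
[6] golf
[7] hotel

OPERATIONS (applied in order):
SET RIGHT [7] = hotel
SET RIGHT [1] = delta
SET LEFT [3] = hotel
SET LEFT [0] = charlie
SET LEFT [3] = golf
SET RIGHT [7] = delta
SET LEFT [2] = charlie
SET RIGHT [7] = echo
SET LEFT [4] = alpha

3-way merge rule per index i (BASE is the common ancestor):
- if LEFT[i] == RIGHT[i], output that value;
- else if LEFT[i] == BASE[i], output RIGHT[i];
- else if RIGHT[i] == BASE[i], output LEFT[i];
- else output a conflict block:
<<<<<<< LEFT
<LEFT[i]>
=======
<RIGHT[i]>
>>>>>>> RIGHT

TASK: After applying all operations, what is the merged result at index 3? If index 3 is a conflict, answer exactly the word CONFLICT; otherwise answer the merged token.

Answer: golf

Derivation:
Final LEFT:  [charlie, foxtrot, charlie, golf, alpha, alpha, golf, hotel]
Final RIGHT: [foxtrot, delta, hotel, bravo, foxtrot, alpha, golf, echo]
i=0: L=charlie, R=foxtrot=BASE -> take LEFT -> charlie
i=1: L=foxtrot=BASE, R=delta -> take RIGHT -> delta
i=2: L=charlie, R=hotel=BASE -> take LEFT -> charlie
i=3: L=golf, R=bravo=BASE -> take LEFT -> golf
i=4: L=alpha, R=foxtrot=BASE -> take LEFT -> alpha
i=5: L=alpha R=alpha -> agree -> alpha
i=6: L=golf R=golf -> agree -> golf
i=7: L=hotel=BASE, R=echo -> take RIGHT -> echo
Index 3 -> golf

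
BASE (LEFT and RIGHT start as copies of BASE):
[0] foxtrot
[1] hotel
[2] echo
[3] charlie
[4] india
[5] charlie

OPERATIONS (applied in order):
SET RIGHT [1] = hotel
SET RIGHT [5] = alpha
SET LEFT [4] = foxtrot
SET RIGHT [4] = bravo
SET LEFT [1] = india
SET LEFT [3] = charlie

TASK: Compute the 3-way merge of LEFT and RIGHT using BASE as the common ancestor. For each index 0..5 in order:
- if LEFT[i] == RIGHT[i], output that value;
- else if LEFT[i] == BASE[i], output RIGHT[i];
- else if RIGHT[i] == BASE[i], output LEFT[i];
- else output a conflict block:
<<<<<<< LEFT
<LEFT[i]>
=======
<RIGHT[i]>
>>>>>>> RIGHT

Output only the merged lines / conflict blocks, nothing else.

Answer: foxtrot
india
echo
charlie
<<<<<<< LEFT
foxtrot
=======
bravo
>>>>>>> RIGHT
alpha

Derivation:
Final LEFT:  [foxtrot, india, echo, charlie, foxtrot, charlie]
Final RIGHT: [foxtrot, hotel, echo, charlie, bravo, alpha]
i=0: L=foxtrot R=foxtrot -> agree -> foxtrot
i=1: L=india, R=hotel=BASE -> take LEFT -> india
i=2: L=echo R=echo -> agree -> echo
i=3: L=charlie R=charlie -> agree -> charlie
i=4: BASE=india L=foxtrot R=bravo all differ -> CONFLICT
i=5: L=charlie=BASE, R=alpha -> take RIGHT -> alpha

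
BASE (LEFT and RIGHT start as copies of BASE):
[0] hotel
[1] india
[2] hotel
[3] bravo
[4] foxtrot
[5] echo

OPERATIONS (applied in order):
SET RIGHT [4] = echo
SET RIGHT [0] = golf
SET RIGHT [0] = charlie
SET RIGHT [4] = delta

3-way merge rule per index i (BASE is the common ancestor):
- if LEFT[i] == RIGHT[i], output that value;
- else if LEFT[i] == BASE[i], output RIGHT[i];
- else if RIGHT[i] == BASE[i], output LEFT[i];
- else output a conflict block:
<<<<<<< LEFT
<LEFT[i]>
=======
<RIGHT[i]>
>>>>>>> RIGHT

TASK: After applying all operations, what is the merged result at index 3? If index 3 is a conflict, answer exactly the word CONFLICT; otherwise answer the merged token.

Answer: bravo

Derivation:
Final LEFT:  [hotel, india, hotel, bravo, foxtrot, echo]
Final RIGHT: [charlie, india, hotel, bravo, delta, echo]
i=0: L=hotel=BASE, R=charlie -> take RIGHT -> charlie
i=1: L=india R=india -> agree -> india
i=2: L=hotel R=hotel -> agree -> hotel
i=3: L=bravo R=bravo -> agree -> bravo
i=4: L=foxtrot=BASE, R=delta -> take RIGHT -> delta
i=5: L=echo R=echo -> agree -> echo
Index 3 -> bravo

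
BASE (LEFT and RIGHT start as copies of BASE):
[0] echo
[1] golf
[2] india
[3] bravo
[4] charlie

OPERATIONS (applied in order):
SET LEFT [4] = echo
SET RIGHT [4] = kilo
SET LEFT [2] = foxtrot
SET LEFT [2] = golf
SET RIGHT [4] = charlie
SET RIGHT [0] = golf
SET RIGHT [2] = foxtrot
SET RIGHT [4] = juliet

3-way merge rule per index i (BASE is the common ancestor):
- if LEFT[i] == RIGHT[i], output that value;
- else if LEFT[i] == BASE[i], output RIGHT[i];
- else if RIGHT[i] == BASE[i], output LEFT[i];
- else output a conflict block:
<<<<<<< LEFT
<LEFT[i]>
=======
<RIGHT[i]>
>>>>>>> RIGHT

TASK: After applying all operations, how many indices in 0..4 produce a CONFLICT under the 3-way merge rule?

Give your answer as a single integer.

Answer: 2

Derivation:
Final LEFT:  [echo, golf, golf, bravo, echo]
Final RIGHT: [golf, golf, foxtrot, bravo, juliet]
i=0: L=echo=BASE, R=golf -> take RIGHT -> golf
i=1: L=golf R=golf -> agree -> golf
i=2: BASE=india L=golf R=foxtrot all differ -> CONFLICT
i=3: L=bravo R=bravo -> agree -> bravo
i=4: BASE=charlie L=echo R=juliet all differ -> CONFLICT
Conflict count: 2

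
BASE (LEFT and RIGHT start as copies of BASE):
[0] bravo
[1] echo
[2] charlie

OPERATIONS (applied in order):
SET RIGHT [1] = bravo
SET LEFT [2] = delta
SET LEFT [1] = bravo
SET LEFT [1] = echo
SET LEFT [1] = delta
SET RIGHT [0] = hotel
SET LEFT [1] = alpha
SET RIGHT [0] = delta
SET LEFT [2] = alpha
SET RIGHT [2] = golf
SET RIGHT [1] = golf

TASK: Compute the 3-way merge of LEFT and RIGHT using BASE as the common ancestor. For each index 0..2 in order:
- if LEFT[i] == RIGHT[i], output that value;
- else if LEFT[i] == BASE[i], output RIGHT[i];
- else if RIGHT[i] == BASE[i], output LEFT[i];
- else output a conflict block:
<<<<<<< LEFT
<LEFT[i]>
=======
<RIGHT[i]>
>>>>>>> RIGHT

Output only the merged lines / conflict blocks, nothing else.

Answer: delta
<<<<<<< LEFT
alpha
=======
golf
>>>>>>> RIGHT
<<<<<<< LEFT
alpha
=======
golf
>>>>>>> RIGHT

Derivation:
Final LEFT:  [bravo, alpha, alpha]
Final RIGHT: [delta, golf, golf]
i=0: L=bravo=BASE, R=delta -> take RIGHT -> delta
i=1: BASE=echo L=alpha R=golf all differ -> CONFLICT
i=2: BASE=charlie L=alpha R=golf all differ -> CONFLICT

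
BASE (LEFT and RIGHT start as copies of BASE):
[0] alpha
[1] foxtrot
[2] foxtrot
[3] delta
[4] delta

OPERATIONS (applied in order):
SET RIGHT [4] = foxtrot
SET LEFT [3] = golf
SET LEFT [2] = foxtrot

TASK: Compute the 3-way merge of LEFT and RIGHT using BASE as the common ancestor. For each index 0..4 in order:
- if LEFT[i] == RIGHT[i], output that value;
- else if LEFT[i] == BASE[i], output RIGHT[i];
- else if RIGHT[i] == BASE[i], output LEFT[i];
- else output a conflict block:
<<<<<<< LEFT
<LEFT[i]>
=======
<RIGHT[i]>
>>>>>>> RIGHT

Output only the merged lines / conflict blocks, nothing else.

Final LEFT:  [alpha, foxtrot, foxtrot, golf, delta]
Final RIGHT: [alpha, foxtrot, foxtrot, delta, foxtrot]
i=0: L=alpha R=alpha -> agree -> alpha
i=1: L=foxtrot R=foxtrot -> agree -> foxtrot
i=2: L=foxtrot R=foxtrot -> agree -> foxtrot
i=3: L=golf, R=delta=BASE -> take LEFT -> golf
i=4: L=delta=BASE, R=foxtrot -> take RIGHT -> foxtrot

Answer: alpha
foxtrot
foxtrot
golf
foxtrot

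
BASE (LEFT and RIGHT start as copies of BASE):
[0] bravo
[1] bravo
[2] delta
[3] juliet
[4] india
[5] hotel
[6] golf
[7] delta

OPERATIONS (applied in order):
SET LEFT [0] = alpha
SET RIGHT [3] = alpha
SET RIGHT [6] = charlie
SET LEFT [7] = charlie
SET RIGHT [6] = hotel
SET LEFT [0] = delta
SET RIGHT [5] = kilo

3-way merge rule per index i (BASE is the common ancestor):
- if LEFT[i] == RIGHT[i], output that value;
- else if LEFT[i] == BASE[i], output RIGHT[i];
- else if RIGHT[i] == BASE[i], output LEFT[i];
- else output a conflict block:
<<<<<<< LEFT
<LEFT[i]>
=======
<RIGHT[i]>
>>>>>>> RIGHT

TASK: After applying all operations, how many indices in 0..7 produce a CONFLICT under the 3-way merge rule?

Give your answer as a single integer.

Final LEFT:  [delta, bravo, delta, juliet, india, hotel, golf, charlie]
Final RIGHT: [bravo, bravo, delta, alpha, india, kilo, hotel, delta]
i=0: L=delta, R=bravo=BASE -> take LEFT -> delta
i=1: L=bravo R=bravo -> agree -> bravo
i=2: L=delta R=delta -> agree -> delta
i=3: L=juliet=BASE, R=alpha -> take RIGHT -> alpha
i=4: L=india R=india -> agree -> india
i=5: L=hotel=BASE, R=kilo -> take RIGHT -> kilo
i=6: L=golf=BASE, R=hotel -> take RIGHT -> hotel
i=7: L=charlie, R=delta=BASE -> take LEFT -> charlie
Conflict count: 0

Answer: 0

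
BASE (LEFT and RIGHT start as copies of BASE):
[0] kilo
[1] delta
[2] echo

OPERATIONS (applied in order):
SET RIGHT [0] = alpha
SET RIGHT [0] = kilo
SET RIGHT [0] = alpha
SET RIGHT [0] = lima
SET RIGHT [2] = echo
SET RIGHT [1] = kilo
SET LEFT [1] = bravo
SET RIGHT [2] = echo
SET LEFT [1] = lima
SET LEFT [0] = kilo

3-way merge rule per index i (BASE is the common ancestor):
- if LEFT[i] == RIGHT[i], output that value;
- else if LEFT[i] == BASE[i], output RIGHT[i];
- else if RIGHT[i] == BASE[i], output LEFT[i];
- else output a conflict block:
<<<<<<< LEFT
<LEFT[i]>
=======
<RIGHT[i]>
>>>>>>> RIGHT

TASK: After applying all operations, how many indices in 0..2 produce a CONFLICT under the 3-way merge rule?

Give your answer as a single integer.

Answer: 1

Derivation:
Final LEFT:  [kilo, lima, echo]
Final RIGHT: [lima, kilo, echo]
i=0: L=kilo=BASE, R=lima -> take RIGHT -> lima
i=1: BASE=delta L=lima R=kilo all differ -> CONFLICT
i=2: L=echo R=echo -> agree -> echo
Conflict count: 1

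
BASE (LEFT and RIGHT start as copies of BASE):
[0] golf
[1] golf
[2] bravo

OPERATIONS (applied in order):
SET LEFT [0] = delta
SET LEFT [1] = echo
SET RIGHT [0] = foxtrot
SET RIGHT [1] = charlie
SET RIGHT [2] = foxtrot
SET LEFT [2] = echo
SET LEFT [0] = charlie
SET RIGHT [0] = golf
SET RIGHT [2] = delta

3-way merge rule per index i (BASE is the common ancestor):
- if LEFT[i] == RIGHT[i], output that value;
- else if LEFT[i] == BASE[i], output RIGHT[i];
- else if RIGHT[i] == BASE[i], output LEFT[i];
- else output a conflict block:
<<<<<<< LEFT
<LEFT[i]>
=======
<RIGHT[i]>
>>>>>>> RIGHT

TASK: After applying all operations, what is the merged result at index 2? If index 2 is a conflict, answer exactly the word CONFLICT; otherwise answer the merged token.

Final LEFT:  [charlie, echo, echo]
Final RIGHT: [golf, charlie, delta]
i=0: L=charlie, R=golf=BASE -> take LEFT -> charlie
i=1: BASE=golf L=echo R=charlie all differ -> CONFLICT
i=2: BASE=bravo L=echo R=delta all differ -> CONFLICT
Index 2 -> CONFLICT

Answer: CONFLICT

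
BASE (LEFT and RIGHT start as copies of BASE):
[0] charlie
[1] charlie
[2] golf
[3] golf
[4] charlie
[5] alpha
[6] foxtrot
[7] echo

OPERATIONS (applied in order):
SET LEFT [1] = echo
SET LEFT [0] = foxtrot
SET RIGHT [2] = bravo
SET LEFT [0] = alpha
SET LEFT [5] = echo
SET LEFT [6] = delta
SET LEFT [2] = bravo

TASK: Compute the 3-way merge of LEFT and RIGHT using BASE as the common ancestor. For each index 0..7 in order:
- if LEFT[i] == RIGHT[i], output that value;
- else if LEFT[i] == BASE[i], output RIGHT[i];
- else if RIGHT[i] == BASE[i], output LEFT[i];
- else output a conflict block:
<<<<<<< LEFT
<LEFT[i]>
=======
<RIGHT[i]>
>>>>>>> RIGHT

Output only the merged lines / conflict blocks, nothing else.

Answer: alpha
echo
bravo
golf
charlie
echo
delta
echo

Derivation:
Final LEFT:  [alpha, echo, bravo, golf, charlie, echo, delta, echo]
Final RIGHT: [charlie, charlie, bravo, golf, charlie, alpha, foxtrot, echo]
i=0: L=alpha, R=charlie=BASE -> take LEFT -> alpha
i=1: L=echo, R=charlie=BASE -> take LEFT -> echo
i=2: L=bravo R=bravo -> agree -> bravo
i=3: L=golf R=golf -> agree -> golf
i=4: L=charlie R=charlie -> agree -> charlie
i=5: L=echo, R=alpha=BASE -> take LEFT -> echo
i=6: L=delta, R=foxtrot=BASE -> take LEFT -> delta
i=7: L=echo R=echo -> agree -> echo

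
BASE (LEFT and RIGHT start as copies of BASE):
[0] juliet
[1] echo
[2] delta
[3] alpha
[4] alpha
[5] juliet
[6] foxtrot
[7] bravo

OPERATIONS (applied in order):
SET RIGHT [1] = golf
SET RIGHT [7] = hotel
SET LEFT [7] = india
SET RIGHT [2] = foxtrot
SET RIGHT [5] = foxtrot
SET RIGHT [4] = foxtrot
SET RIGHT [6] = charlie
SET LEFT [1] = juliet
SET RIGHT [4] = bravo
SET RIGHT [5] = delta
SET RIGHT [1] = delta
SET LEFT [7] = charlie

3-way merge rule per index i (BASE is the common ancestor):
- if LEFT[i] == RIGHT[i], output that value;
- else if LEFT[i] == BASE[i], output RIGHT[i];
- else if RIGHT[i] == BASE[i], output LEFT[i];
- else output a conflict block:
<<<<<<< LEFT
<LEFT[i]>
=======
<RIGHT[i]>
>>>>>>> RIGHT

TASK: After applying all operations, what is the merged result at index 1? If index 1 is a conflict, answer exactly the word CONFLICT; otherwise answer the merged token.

Final LEFT:  [juliet, juliet, delta, alpha, alpha, juliet, foxtrot, charlie]
Final RIGHT: [juliet, delta, foxtrot, alpha, bravo, delta, charlie, hotel]
i=0: L=juliet R=juliet -> agree -> juliet
i=1: BASE=echo L=juliet R=delta all differ -> CONFLICT
i=2: L=delta=BASE, R=foxtrot -> take RIGHT -> foxtrot
i=3: L=alpha R=alpha -> agree -> alpha
i=4: L=alpha=BASE, R=bravo -> take RIGHT -> bravo
i=5: L=juliet=BASE, R=delta -> take RIGHT -> delta
i=6: L=foxtrot=BASE, R=charlie -> take RIGHT -> charlie
i=7: BASE=bravo L=charlie R=hotel all differ -> CONFLICT
Index 1 -> CONFLICT

Answer: CONFLICT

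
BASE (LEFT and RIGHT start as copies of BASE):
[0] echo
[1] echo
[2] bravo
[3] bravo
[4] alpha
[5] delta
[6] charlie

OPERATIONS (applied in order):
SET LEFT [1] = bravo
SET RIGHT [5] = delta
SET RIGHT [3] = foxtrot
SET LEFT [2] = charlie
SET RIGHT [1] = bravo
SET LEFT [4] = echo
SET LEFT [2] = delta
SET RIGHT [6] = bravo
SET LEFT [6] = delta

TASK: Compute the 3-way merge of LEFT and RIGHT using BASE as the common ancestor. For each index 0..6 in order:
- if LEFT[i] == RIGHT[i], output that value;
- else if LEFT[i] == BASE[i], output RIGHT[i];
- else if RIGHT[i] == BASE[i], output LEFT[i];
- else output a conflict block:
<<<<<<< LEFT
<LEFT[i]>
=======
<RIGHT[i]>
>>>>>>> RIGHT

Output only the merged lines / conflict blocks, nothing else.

Final LEFT:  [echo, bravo, delta, bravo, echo, delta, delta]
Final RIGHT: [echo, bravo, bravo, foxtrot, alpha, delta, bravo]
i=0: L=echo R=echo -> agree -> echo
i=1: L=bravo R=bravo -> agree -> bravo
i=2: L=delta, R=bravo=BASE -> take LEFT -> delta
i=3: L=bravo=BASE, R=foxtrot -> take RIGHT -> foxtrot
i=4: L=echo, R=alpha=BASE -> take LEFT -> echo
i=5: L=delta R=delta -> agree -> delta
i=6: BASE=charlie L=delta R=bravo all differ -> CONFLICT

Answer: echo
bravo
delta
foxtrot
echo
delta
<<<<<<< LEFT
delta
=======
bravo
>>>>>>> RIGHT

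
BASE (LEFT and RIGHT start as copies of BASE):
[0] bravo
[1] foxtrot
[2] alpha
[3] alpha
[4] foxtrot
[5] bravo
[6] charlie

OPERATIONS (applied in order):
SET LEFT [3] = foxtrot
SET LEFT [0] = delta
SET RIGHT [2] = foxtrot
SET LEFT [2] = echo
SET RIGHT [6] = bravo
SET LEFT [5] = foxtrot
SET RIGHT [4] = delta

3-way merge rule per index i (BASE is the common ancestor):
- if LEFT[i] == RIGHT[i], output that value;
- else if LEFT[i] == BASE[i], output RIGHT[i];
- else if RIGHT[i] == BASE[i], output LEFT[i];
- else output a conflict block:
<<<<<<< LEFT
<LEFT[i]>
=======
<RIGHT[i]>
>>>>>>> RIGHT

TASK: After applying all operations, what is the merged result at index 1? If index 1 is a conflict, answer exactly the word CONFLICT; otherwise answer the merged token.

Answer: foxtrot

Derivation:
Final LEFT:  [delta, foxtrot, echo, foxtrot, foxtrot, foxtrot, charlie]
Final RIGHT: [bravo, foxtrot, foxtrot, alpha, delta, bravo, bravo]
i=0: L=delta, R=bravo=BASE -> take LEFT -> delta
i=1: L=foxtrot R=foxtrot -> agree -> foxtrot
i=2: BASE=alpha L=echo R=foxtrot all differ -> CONFLICT
i=3: L=foxtrot, R=alpha=BASE -> take LEFT -> foxtrot
i=4: L=foxtrot=BASE, R=delta -> take RIGHT -> delta
i=5: L=foxtrot, R=bravo=BASE -> take LEFT -> foxtrot
i=6: L=charlie=BASE, R=bravo -> take RIGHT -> bravo
Index 1 -> foxtrot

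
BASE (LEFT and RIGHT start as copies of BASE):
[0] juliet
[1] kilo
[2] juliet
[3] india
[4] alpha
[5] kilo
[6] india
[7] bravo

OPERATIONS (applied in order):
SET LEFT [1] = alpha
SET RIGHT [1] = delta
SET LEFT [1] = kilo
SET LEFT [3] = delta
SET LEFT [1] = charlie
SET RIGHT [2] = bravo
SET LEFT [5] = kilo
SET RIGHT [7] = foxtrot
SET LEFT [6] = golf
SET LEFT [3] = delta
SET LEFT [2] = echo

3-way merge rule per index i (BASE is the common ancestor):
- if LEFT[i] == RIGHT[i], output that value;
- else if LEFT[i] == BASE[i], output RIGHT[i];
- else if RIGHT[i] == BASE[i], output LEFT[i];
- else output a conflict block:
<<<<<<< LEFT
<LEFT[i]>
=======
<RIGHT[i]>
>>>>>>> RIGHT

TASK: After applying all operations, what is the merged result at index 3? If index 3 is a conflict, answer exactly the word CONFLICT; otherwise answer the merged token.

Answer: delta

Derivation:
Final LEFT:  [juliet, charlie, echo, delta, alpha, kilo, golf, bravo]
Final RIGHT: [juliet, delta, bravo, india, alpha, kilo, india, foxtrot]
i=0: L=juliet R=juliet -> agree -> juliet
i=1: BASE=kilo L=charlie R=delta all differ -> CONFLICT
i=2: BASE=juliet L=echo R=bravo all differ -> CONFLICT
i=3: L=delta, R=india=BASE -> take LEFT -> delta
i=4: L=alpha R=alpha -> agree -> alpha
i=5: L=kilo R=kilo -> agree -> kilo
i=6: L=golf, R=india=BASE -> take LEFT -> golf
i=7: L=bravo=BASE, R=foxtrot -> take RIGHT -> foxtrot
Index 3 -> delta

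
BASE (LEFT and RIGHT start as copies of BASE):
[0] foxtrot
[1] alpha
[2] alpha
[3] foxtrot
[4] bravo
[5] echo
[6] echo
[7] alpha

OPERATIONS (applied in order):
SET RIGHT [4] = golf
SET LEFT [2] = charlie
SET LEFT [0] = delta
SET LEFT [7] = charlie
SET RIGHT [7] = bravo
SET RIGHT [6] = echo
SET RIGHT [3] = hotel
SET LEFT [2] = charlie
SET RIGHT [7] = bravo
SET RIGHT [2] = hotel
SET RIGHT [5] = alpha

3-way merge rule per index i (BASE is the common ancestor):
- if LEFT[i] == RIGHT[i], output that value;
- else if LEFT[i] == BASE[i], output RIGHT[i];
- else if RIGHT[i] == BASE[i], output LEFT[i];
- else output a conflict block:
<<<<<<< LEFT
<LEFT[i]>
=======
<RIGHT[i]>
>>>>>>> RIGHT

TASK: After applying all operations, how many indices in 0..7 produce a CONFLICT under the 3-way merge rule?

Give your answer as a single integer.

Final LEFT:  [delta, alpha, charlie, foxtrot, bravo, echo, echo, charlie]
Final RIGHT: [foxtrot, alpha, hotel, hotel, golf, alpha, echo, bravo]
i=0: L=delta, R=foxtrot=BASE -> take LEFT -> delta
i=1: L=alpha R=alpha -> agree -> alpha
i=2: BASE=alpha L=charlie R=hotel all differ -> CONFLICT
i=3: L=foxtrot=BASE, R=hotel -> take RIGHT -> hotel
i=4: L=bravo=BASE, R=golf -> take RIGHT -> golf
i=5: L=echo=BASE, R=alpha -> take RIGHT -> alpha
i=6: L=echo R=echo -> agree -> echo
i=7: BASE=alpha L=charlie R=bravo all differ -> CONFLICT
Conflict count: 2

Answer: 2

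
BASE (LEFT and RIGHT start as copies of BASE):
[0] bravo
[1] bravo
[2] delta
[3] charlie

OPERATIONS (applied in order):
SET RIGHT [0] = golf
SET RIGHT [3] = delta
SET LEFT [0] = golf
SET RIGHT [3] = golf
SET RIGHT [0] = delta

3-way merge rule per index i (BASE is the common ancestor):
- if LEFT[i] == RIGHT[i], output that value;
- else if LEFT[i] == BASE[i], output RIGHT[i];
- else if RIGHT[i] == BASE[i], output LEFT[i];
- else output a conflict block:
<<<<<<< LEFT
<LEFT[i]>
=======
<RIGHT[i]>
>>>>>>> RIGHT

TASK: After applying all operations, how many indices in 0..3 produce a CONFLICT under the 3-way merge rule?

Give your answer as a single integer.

Final LEFT:  [golf, bravo, delta, charlie]
Final RIGHT: [delta, bravo, delta, golf]
i=0: BASE=bravo L=golf R=delta all differ -> CONFLICT
i=1: L=bravo R=bravo -> agree -> bravo
i=2: L=delta R=delta -> agree -> delta
i=3: L=charlie=BASE, R=golf -> take RIGHT -> golf
Conflict count: 1

Answer: 1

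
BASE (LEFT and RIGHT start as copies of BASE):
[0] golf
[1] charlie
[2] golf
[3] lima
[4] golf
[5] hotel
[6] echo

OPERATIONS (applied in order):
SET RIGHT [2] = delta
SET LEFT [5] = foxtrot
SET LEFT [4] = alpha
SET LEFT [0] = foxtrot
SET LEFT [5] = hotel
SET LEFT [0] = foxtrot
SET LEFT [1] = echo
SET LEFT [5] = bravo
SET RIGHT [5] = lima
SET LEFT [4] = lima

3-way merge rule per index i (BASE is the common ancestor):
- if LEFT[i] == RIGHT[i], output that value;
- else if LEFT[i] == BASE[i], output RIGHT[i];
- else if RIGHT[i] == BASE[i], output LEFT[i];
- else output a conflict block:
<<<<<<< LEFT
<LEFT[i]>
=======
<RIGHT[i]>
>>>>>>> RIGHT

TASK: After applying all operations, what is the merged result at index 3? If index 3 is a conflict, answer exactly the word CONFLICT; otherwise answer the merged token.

Answer: lima

Derivation:
Final LEFT:  [foxtrot, echo, golf, lima, lima, bravo, echo]
Final RIGHT: [golf, charlie, delta, lima, golf, lima, echo]
i=0: L=foxtrot, R=golf=BASE -> take LEFT -> foxtrot
i=1: L=echo, R=charlie=BASE -> take LEFT -> echo
i=2: L=golf=BASE, R=delta -> take RIGHT -> delta
i=3: L=lima R=lima -> agree -> lima
i=4: L=lima, R=golf=BASE -> take LEFT -> lima
i=5: BASE=hotel L=bravo R=lima all differ -> CONFLICT
i=6: L=echo R=echo -> agree -> echo
Index 3 -> lima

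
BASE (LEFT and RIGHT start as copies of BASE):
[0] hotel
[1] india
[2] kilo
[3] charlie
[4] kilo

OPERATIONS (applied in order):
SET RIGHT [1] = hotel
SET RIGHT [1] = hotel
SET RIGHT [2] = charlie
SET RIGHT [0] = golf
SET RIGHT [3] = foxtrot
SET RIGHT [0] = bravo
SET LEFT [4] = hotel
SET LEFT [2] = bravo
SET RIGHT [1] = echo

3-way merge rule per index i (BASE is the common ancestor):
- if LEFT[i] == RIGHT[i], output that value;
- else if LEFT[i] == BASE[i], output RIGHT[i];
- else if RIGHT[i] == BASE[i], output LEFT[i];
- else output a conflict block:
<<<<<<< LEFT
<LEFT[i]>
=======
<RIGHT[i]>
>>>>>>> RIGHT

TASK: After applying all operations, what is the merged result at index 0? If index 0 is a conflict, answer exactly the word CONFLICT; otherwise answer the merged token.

Final LEFT:  [hotel, india, bravo, charlie, hotel]
Final RIGHT: [bravo, echo, charlie, foxtrot, kilo]
i=0: L=hotel=BASE, R=bravo -> take RIGHT -> bravo
i=1: L=india=BASE, R=echo -> take RIGHT -> echo
i=2: BASE=kilo L=bravo R=charlie all differ -> CONFLICT
i=3: L=charlie=BASE, R=foxtrot -> take RIGHT -> foxtrot
i=4: L=hotel, R=kilo=BASE -> take LEFT -> hotel
Index 0 -> bravo

Answer: bravo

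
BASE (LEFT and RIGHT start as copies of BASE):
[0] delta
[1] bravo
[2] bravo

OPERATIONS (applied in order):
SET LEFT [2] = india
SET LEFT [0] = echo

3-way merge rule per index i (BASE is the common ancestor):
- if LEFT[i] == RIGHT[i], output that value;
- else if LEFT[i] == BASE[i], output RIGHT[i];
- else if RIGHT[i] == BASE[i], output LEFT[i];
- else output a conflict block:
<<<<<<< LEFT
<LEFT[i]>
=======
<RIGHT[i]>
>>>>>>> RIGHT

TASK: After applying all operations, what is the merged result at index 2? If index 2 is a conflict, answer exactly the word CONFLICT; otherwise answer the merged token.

Answer: india

Derivation:
Final LEFT:  [echo, bravo, india]
Final RIGHT: [delta, bravo, bravo]
i=0: L=echo, R=delta=BASE -> take LEFT -> echo
i=1: L=bravo R=bravo -> agree -> bravo
i=2: L=india, R=bravo=BASE -> take LEFT -> india
Index 2 -> india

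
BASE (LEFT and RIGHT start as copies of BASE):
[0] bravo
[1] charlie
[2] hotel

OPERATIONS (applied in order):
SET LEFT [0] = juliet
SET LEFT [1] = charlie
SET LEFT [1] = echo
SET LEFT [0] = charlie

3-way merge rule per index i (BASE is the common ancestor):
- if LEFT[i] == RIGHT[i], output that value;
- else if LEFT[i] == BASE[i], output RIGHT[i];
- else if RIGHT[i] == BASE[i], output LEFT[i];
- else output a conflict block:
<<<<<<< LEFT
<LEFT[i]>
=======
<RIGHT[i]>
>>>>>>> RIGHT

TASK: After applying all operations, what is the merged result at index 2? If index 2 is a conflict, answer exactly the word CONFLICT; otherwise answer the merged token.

Answer: hotel

Derivation:
Final LEFT:  [charlie, echo, hotel]
Final RIGHT: [bravo, charlie, hotel]
i=0: L=charlie, R=bravo=BASE -> take LEFT -> charlie
i=1: L=echo, R=charlie=BASE -> take LEFT -> echo
i=2: L=hotel R=hotel -> agree -> hotel
Index 2 -> hotel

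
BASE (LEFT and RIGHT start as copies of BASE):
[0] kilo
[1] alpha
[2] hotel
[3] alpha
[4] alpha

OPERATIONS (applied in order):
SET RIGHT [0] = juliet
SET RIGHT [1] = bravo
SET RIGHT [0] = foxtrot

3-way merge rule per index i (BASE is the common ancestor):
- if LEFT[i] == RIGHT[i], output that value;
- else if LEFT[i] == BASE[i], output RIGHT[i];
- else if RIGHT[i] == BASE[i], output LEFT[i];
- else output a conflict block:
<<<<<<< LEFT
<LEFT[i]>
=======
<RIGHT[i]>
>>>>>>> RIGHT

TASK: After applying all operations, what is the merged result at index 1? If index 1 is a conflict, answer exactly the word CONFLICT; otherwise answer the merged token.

Final LEFT:  [kilo, alpha, hotel, alpha, alpha]
Final RIGHT: [foxtrot, bravo, hotel, alpha, alpha]
i=0: L=kilo=BASE, R=foxtrot -> take RIGHT -> foxtrot
i=1: L=alpha=BASE, R=bravo -> take RIGHT -> bravo
i=2: L=hotel R=hotel -> agree -> hotel
i=3: L=alpha R=alpha -> agree -> alpha
i=4: L=alpha R=alpha -> agree -> alpha
Index 1 -> bravo

Answer: bravo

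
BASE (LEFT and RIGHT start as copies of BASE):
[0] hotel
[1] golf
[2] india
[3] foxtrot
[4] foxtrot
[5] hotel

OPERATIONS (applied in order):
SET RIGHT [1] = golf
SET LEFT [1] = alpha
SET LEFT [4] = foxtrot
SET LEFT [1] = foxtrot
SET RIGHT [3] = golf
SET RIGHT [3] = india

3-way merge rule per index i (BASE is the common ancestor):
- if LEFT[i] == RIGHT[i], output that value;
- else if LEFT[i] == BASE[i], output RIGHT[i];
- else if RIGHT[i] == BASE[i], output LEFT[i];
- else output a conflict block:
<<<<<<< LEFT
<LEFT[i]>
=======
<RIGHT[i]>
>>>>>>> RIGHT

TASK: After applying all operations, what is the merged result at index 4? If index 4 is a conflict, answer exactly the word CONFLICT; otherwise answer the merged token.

Final LEFT:  [hotel, foxtrot, india, foxtrot, foxtrot, hotel]
Final RIGHT: [hotel, golf, india, india, foxtrot, hotel]
i=0: L=hotel R=hotel -> agree -> hotel
i=1: L=foxtrot, R=golf=BASE -> take LEFT -> foxtrot
i=2: L=india R=india -> agree -> india
i=3: L=foxtrot=BASE, R=india -> take RIGHT -> india
i=4: L=foxtrot R=foxtrot -> agree -> foxtrot
i=5: L=hotel R=hotel -> agree -> hotel
Index 4 -> foxtrot

Answer: foxtrot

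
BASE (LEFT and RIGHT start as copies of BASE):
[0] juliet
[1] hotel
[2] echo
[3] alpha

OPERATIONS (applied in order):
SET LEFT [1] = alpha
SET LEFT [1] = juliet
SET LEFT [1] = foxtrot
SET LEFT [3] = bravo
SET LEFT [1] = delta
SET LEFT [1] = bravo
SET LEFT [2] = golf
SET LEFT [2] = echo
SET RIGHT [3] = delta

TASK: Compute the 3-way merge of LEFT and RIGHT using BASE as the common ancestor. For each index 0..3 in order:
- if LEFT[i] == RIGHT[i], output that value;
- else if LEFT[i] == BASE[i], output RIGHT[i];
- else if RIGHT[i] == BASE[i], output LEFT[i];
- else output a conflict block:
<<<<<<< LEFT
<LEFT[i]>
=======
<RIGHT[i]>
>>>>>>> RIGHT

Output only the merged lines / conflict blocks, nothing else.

Final LEFT:  [juliet, bravo, echo, bravo]
Final RIGHT: [juliet, hotel, echo, delta]
i=0: L=juliet R=juliet -> agree -> juliet
i=1: L=bravo, R=hotel=BASE -> take LEFT -> bravo
i=2: L=echo R=echo -> agree -> echo
i=3: BASE=alpha L=bravo R=delta all differ -> CONFLICT

Answer: juliet
bravo
echo
<<<<<<< LEFT
bravo
=======
delta
>>>>>>> RIGHT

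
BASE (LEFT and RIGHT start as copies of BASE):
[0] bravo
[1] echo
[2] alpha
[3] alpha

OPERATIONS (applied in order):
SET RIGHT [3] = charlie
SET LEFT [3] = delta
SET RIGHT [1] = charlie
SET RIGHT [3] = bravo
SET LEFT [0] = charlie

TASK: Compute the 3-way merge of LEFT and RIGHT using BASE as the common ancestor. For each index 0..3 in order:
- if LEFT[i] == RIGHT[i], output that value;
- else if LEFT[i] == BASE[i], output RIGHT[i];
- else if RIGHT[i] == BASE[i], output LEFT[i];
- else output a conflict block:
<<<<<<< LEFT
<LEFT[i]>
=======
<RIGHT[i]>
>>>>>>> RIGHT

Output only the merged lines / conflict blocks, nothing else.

Final LEFT:  [charlie, echo, alpha, delta]
Final RIGHT: [bravo, charlie, alpha, bravo]
i=0: L=charlie, R=bravo=BASE -> take LEFT -> charlie
i=1: L=echo=BASE, R=charlie -> take RIGHT -> charlie
i=2: L=alpha R=alpha -> agree -> alpha
i=3: BASE=alpha L=delta R=bravo all differ -> CONFLICT

Answer: charlie
charlie
alpha
<<<<<<< LEFT
delta
=======
bravo
>>>>>>> RIGHT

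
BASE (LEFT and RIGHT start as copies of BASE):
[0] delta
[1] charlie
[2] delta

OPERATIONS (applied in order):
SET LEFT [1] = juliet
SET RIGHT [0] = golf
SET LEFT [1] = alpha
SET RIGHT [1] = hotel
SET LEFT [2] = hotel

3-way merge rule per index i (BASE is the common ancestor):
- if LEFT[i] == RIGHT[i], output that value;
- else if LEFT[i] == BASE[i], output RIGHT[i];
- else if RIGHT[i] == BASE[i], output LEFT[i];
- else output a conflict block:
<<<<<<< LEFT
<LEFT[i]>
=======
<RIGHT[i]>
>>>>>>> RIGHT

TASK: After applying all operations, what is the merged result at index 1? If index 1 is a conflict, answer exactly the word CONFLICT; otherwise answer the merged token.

Final LEFT:  [delta, alpha, hotel]
Final RIGHT: [golf, hotel, delta]
i=0: L=delta=BASE, R=golf -> take RIGHT -> golf
i=1: BASE=charlie L=alpha R=hotel all differ -> CONFLICT
i=2: L=hotel, R=delta=BASE -> take LEFT -> hotel
Index 1 -> CONFLICT

Answer: CONFLICT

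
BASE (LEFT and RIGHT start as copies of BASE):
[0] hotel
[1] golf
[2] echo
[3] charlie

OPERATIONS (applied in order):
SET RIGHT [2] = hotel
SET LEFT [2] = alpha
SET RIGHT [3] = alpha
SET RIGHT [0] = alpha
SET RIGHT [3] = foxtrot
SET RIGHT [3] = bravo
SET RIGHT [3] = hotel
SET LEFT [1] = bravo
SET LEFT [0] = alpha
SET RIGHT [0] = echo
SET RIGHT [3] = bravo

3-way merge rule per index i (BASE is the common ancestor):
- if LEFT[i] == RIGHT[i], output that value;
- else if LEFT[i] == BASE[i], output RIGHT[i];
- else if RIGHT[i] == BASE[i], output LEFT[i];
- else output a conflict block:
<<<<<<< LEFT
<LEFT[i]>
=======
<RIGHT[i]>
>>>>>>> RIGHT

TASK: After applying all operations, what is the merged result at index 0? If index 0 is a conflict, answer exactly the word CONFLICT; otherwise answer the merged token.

Answer: CONFLICT

Derivation:
Final LEFT:  [alpha, bravo, alpha, charlie]
Final RIGHT: [echo, golf, hotel, bravo]
i=0: BASE=hotel L=alpha R=echo all differ -> CONFLICT
i=1: L=bravo, R=golf=BASE -> take LEFT -> bravo
i=2: BASE=echo L=alpha R=hotel all differ -> CONFLICT
i=3: L=charlie=BASE, R=bravo -> take RIGHT -> bravo
Index 0 -> CONFLICT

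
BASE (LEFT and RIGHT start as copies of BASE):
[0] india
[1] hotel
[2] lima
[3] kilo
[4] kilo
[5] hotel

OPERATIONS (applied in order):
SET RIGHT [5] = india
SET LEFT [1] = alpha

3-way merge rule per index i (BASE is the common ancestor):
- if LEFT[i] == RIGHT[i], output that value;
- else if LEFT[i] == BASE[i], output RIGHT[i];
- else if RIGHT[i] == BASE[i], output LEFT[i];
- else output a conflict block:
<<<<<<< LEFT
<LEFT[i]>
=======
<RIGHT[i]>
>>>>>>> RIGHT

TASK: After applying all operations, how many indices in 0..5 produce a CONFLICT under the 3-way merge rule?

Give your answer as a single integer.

Final LEFT:  [india, alpha, lima, kilo, kilo, hotel]
Final RIGHT: [india, hotel, lima, kilo, kilo, india]
i=0: L=india R=india -> agree -> india
i=1: L=alpha, R=hotel=BASE -> take LEFT -> alpha
i=2: L=lima R=lima -> agree -> lima
i=3: L=kilo R=kilo -> agree -> kilo
i=4: L=kilo R=kilo -> agree -> kilo
i=5: L=hotel=BASE, R=india -> take RIGHT -> india
Conflict count: 0

Answer: 0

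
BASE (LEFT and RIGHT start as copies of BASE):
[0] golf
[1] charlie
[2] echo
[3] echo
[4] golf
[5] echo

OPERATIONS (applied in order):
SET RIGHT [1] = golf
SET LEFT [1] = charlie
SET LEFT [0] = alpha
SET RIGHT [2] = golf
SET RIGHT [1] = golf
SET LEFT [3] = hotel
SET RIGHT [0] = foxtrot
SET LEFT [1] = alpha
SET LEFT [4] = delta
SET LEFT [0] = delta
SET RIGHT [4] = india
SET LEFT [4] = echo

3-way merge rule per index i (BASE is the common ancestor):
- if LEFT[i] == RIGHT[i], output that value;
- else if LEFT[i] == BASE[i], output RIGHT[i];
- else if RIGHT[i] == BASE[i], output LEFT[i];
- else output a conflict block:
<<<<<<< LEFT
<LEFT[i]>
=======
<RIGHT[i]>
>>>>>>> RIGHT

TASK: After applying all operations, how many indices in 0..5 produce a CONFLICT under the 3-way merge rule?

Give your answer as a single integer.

Answer: 3

Derivation:
Final LEFT:  [delta, alpha, echo, hotel, echo, echo]
Final RIGHT: [foxtrot, golf, golf, echo, india, echo]
i=0: BASE=golf L=delta R=foxtrot all differ -> CONFLICT
i=1: BASE=charlie L=alpha R=golf all differ -> CONFLICT
i=2: L=echo=BASE, R=golf -> take RIGHT -> golf
i=3: L=hotel, R=echo=BASE -> take LEFT -> hotel
i=4: BASE=golf L=echo R=india all differ -> CONFLICT
i=5: L=echo R=echo -> agree -> echo
Conflict count: 3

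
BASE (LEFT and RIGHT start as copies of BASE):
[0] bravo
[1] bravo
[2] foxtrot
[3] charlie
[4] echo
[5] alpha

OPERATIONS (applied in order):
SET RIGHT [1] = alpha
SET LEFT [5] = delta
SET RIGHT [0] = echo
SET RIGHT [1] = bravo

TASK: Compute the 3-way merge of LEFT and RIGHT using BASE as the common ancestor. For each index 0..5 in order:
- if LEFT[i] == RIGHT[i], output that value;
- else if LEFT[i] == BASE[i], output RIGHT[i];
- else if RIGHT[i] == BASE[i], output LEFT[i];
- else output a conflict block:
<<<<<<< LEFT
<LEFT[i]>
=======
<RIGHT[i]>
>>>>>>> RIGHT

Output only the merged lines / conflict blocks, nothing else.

Answer: echo
bravo
foxtrot
charlie
echo
delta

Derivation:
Final LEFT:  [bravo, bravo, foxtrot, charlie, echo, delta]
Final RIGHT: [echo, bravo, foxtrot, charlie, echo, alpha]
i=0: L=bravo=BASE, R=echo -> take RIGHT -> echo
i=1: L=bravo R=bravo -> agree -> bravo
i=2: L=foxtrot R=foxtrot -> agree -> foxtrot
i=3: L=charlie R=charlie -> agree -> charlie
i=4: L=echo R=echo -> agree -> echo
i=5: L=delta, R=alpha=BASE -> take LEFT -> delta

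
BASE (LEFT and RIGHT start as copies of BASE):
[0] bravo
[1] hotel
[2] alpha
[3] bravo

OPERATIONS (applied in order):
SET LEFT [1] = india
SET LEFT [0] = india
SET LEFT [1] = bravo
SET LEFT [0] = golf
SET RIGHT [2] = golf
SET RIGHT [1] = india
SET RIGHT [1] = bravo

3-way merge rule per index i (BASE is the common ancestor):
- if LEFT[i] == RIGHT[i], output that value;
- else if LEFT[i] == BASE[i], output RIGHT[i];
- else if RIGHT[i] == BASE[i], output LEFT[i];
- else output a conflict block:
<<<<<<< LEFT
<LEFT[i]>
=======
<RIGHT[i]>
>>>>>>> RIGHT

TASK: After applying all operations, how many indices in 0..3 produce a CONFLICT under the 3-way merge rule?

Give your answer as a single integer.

Final LEFT:  [golf, bravo, alpha, bravo]
Final RIGHT: [bravo, bravo, golf, bravo]
i=0: L=golf, R=bravo=BASE -> take LEFT -> golf
i=1: L=bravo R=bravo -> agree -> bravo
i=2: L=alpha=BASE, R=golf -> take RIGHT -> golf
i=3: L=bravo R=bravo -> agree -> bravo
Conflict count: 0

Answer: 0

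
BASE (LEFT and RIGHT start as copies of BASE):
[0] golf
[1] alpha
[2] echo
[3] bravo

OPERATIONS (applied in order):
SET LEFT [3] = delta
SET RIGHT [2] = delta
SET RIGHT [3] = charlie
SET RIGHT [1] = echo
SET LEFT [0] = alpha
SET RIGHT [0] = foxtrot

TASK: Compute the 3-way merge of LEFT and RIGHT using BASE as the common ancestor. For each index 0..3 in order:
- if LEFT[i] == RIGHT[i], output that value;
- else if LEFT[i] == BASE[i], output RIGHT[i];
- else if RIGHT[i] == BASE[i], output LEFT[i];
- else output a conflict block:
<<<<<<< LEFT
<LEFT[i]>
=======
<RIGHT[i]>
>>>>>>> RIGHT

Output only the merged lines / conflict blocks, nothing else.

Final LEFT:  [alpha, alpha, echo, delta]
Final RIGHT: [foxtrot, echo, delta, charlie]
i=0: BASE=golf L=alpha R=foxtrot all differ -> CONFLICT
i=1: L=alpha=BASE, R=echo -> take RIGHT -> echo
i=2: L=echo=BASE, R=delta -> take RIGHT -> delta
i=3: BASE=bravo L=delta R=charlie all differ -> CONFLICT

Answer: <<<<<<< LEFT
alpha
=======
foxtrot
>>>>>>> RIGHT
echo
delta
<<<<<<< LEFT
delta
=======
charlie
>>>>>>> RIGHT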